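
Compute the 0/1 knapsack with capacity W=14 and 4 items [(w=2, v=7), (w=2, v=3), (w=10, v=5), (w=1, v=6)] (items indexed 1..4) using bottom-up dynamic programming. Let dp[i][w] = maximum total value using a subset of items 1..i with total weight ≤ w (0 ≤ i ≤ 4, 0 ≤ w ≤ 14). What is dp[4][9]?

i\w   0   1   2   3   4   5   6   7   8   9  10  11  12  13  14
  0   0   0   0   0   0   0   0   0   0   0   0   0   0   0   0
  1   0   0   7   7   7   7   7   7   7   7   7   7   7   7   7
  2   0   0   7   7  10  10  10  10  10  10  10  10  10  10  10
  3   0   0   7   7  10  10  10  10  10  10  10  10  12  12  15
  4   0   6   7  13  13  16  16  16  16  16  16  16  16  18  18

16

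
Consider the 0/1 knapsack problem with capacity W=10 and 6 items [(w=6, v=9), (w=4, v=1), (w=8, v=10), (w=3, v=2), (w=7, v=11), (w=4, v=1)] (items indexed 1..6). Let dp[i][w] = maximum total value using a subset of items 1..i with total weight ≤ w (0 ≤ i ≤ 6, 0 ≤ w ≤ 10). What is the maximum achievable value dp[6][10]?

13

i\w   0   1   2   3   4   5   6   7   8   9  10
  0   0   0   0   0   0   0   0   0   0   0   0
  1   0   0   0   0   0   0   9   9   9   9   9
  2   0   0   0   0   1   1   9   9   9   9  10
  3   0   0   0   0   1   1   9   9  10  10  10
  4   0   0   0   2   2   2   9   9  10  11  11
  5   0   0   0   2   2   2   9  11  11  11  13
  6   0   0   0   2   2   2   9  11  11  11  13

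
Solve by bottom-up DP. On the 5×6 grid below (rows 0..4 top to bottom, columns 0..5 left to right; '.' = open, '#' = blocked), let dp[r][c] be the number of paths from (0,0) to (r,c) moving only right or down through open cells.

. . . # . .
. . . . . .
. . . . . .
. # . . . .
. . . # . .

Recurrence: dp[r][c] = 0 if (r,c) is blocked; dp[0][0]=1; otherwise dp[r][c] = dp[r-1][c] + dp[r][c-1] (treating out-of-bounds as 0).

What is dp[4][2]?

7

r\c   0   1   2   3   4   5
  0   1   1   1   0   0   0
  1   1   2   3   3   3   3
  2   1   3   6   9  12  15
  3   1   0   6  15  27  42
  4   1   1   7   0  27  69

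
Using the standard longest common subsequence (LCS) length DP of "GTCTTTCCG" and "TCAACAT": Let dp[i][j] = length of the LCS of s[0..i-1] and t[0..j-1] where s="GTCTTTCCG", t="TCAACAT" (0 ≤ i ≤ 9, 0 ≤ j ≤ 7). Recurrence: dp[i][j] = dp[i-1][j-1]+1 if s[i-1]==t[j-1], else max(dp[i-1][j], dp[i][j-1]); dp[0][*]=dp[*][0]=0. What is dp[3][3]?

2

   ''  T  C  A  A  C  A  T
''  0  0  0  0  0  0  0  0
 G  0  0  0  0  0  0  0  0
 T  0  1  1  1  1  1  1  1
 C  0  1  2  2  2  2  2  2
 T  0  1  2  2  2  2  2  3
 T  0  1  2  2  2  2  2  3
 T  0  1  2  2  2  2  2  3
 C  0  1  2  2  2  3  3  3
 C  0  1  2  2  2  3  3  3
 G  0  1  2  2  2  3  3  3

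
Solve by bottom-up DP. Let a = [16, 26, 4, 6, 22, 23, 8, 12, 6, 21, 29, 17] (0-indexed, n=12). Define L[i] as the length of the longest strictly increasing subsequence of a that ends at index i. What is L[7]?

4

   i    0    1    2    3    4    5    6    7    8    9   10   11
a[i]   16   26    4    6   22   23    8   12    6   21   29   17
L[i]    1    2    1    2    3    4    3    4    2    5    6    5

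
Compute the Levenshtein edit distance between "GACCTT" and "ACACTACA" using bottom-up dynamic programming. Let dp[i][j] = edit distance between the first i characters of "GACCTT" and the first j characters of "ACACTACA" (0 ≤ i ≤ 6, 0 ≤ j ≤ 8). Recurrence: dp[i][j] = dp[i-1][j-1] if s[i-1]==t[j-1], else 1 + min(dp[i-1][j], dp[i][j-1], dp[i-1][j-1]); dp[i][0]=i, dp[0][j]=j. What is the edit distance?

5

   ''  A  C  A  C  T  A  C  A
''  0  1  2  3  4  5  6  7  8
 G  1  1  2  3  4  5  6  7  8
 A  2  1  2  2  3  4  5  6  7
 C  3  2  1  2  2  3  4  5  6
 C  4  3  2  2  2  3  4  4  5
 T  5  4  3  3  3  2  3  4  5
 T  6  5  4  4  4  3  3  4  5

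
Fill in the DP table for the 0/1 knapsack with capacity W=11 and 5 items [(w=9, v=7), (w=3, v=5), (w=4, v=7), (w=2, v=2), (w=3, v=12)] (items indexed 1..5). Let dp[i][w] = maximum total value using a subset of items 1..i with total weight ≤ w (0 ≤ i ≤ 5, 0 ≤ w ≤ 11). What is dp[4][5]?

i\w   0   1   2   3   4   5   6   7   8   9  10  11
  0   0   0   0   0   0   0   0   0   0   0   0   0
  1   0   0   0   0   0   0   0   0   0   7   7   7
  2   0   0   0   5   5   5   5   5   5   7   7   7
  3   0   0   0   5   7   7   7  12  12  12  12  12
  4   0   0   2   5   7   7   9  12  12  14  14  14
  5   0   0   2  12  12  14  17  19  19  21  24  24

7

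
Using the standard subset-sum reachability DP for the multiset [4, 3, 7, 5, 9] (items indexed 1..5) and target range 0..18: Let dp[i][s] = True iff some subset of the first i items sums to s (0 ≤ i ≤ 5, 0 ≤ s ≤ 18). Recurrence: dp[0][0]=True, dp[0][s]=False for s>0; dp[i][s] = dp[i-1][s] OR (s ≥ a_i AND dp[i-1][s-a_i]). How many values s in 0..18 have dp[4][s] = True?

13

i\s   0   1   2   3   4   5   6   7   8   9  10  11  12  13  14  15  16  17  18
  0   T   F   F   F   F   F   F   F   F   F   F   F   F   F   F   F   F   F   F
  1   T   F   F   F   T   F   F   F   F   F   F   F   F   F   F   F   F   F   F
  2   T   F   F   T   T   F   F   T   F   F   F   F   F   F   F   F   F   F   F
  3   T   F   F   T   T   F   F   T   F   F   T   T   F   F   T   F   F   F   F
  4   T   F   F   T   T   T   F   T   T   T   T   T   T   F   T   T   T   F   F
  5   T   F   F   T   T   T   F   T   T   T   T   T   T   T   T   T   T   T   T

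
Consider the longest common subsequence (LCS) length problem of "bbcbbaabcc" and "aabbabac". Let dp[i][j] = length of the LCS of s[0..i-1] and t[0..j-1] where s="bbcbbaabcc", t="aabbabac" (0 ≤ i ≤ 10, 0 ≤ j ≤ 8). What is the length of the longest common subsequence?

   ''  a  a  b  b  a  b  a  c
''  0  0  0  0  0  0  0  0  0
 b  0  0  0  1  1  1  1  1  1
 b  0  0  0  1  2  2  2  2  2
 c  0  0  0  1  2  2  2  2  3
 b  0  0  0  1  2  2  3  3  3
 b  0  0  0  1  2  2  3  3  3
 a  0  1  1  1  2  3  3  4  4
 a  0  1  2  2  2  3  3  4  4
 b  0  1  2  3  3  3  4  4  4
 c  0  1  2  3  3  3  4  4  5
 c  0  1  2  3  3  3  4  4  5

5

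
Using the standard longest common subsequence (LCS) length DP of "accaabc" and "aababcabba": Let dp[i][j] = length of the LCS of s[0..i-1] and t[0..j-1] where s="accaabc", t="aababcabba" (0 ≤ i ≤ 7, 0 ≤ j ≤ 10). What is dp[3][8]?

   ''  a  a  b  a  b  c  a  b  b  a
''  0  0  0  0  0  0  0  0  0  0  0
 a  0  1  1  1  1  1  1  1  1  1  1
 c  0  1  1  1  1  1  2  2  2  2  2
 c  0  1  1  1  1  1  2  2  2  2  2
 a  0  1  2  2  2  2  2  3  3  3  3
 a  0  1  2  2  3  3  3  3  3  3  4
 b  0  1  2  3  3  4  4  4  4  4  4
 c  0  1  2  3  3  4  5  5  5  5  5

2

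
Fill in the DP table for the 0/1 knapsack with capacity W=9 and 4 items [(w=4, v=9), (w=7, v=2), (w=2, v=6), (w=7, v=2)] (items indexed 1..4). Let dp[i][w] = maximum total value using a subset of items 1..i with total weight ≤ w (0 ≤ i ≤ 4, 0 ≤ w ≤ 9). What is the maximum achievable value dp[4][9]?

15

i\w   0   1   2   3   4   5   6   7   8   9
  0   0   0   0   0   0   0   0   0   0   0
  1   0   0   0   0   9   9   9   9   9   9
  2   0   0   0   0   9   9   9   9   9   9
  3   0   0   6   6   9   9  15  15  15  15
  4   0   0   6   6   9   9  15  15  15  15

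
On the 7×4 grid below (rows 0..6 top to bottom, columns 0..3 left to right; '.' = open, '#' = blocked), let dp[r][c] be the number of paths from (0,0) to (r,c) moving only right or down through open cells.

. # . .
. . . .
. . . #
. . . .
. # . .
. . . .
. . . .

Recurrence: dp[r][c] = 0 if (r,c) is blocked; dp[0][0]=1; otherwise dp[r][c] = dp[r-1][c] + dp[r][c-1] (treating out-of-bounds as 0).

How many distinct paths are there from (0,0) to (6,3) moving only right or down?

r\c   0   1   2   3
  0   1   0   0   0
  1   1   1   1   1
  2   1   2   3   0
  3   1   3   6   6
  4   1   0   6  12
  5   1   1   7  19
  6   1   2   9  28

28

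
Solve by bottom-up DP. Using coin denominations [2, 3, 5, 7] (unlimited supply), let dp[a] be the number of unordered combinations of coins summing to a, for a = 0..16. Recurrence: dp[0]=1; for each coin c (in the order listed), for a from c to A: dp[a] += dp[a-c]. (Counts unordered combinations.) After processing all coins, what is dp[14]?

after  coin     0     1     2     3     4     5     6     7     8     9    10    11    12    13    14    15    16
          2     1     0     1     0     1     0     1     0     1     0     1     0     1     0     1     0     1
          3     1     0     1     1     1     1     2     1     2     2     2     2     3     2     3     3     3
          5     1     0     1     1     1     2     2     2     3     3     4     4     5     5     6     7     7
          7     1     0     1     1     1     2     2     3     3     4     5     5     7     7     9    10    11

9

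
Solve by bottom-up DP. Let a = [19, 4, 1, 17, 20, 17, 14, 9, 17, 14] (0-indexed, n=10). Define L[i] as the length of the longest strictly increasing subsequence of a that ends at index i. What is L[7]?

   i    0    1    2    3    4    5    6    7    8    9
a[i]   19    4    1   17   20   17   14    9   17   14
L[i]    1    1    1    2    3    2    2    2    3    3

2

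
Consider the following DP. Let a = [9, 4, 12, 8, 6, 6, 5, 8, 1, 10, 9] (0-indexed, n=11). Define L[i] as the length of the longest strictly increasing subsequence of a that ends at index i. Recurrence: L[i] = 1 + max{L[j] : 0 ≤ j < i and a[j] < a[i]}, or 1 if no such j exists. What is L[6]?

   i    0    1    2    3    4    5    6    7    8    9   10
a[i]    9    4   12    8    6    6    5    8    1   10    9
L[i]    1    1    2    2    2    2    2    3    1    4    4

2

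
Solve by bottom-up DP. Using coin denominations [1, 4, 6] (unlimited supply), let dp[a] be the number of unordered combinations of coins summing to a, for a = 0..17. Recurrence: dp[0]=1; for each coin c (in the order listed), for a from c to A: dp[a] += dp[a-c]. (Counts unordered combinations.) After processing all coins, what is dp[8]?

after  coin     0     1     2     3     4     5     6     7     8     9    10    11    12    13    14    15    16    17
          1     1     1     1     1     1     1     1     1     1     1     1     1     1     1     1     1     1     1
          4     1     1     1     1     2     2     2     2     3     3     3     3     4     4     4     4     5     5
          6     1     1     1     1     2     2     3     3     4     4     5     5     7     7     8     8    10    10

4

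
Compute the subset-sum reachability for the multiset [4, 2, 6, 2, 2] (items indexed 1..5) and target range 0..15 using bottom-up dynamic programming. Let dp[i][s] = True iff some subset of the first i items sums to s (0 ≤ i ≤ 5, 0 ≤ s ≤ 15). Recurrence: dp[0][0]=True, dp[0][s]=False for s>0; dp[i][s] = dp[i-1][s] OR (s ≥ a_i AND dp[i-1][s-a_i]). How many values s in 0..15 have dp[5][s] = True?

i\s   0   1   2   3   4   5   6   7   8   9  10  11  12  13  14  15
  0   T   F   F   F   F   F   F   F   F   F   F   F   F   F   F   F
  1   T   F   F   F   T   F   F   F   F   F   F   F   F   F   F   F
  2   T   F   T   F   T   F   T   F   F   F   F   F   F   F   F   F
  3   T   F   T   F   T   F   T   F   T   F   T   F   T   F   F   F
  4   T   F   T   F   T   F   T   F   T   F   T   F   T   F   T   F
  5   T   F   T   F   T   F   T   F   T   F   T   F   T   F   T   F

8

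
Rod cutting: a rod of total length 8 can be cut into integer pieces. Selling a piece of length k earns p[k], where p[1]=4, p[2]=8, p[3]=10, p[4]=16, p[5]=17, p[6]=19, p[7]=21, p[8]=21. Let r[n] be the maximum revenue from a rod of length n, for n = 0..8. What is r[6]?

   n    0    1    2    3    4    5    6    7    8
r[n]    0    4    8   12   16   20   24   28   32

24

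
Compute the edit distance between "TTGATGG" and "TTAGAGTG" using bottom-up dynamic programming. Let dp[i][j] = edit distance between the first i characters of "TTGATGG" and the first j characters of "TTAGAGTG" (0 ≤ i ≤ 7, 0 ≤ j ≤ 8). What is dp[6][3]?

3

   ''  T  T  A  G  A  G  T  G
''  0  1  2  3  4  5  6  7  8
 T  1  0  1  2  3  4  5  6  7
 T  2  1  0  1  2  3  4  5  6
 G  3  2  1  1  1  2  3  4  5
 A  4  3  2  1  2  1  2  3  4
 T  5  4  3  2  2  2  2  2  3
 G  6  5  4  3  2  3  2  3  2
 G  7  6  5  4  3  3  3  3  3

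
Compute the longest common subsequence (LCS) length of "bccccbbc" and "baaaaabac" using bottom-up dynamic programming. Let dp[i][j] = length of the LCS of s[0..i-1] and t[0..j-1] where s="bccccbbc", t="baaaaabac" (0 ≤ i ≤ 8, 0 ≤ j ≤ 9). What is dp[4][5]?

1

   ''  b  a  a  a  a  a  b  a  c
''  0  0  0  0  0  0  0  0  0  0
 b  0  1  1  1  1  1  1  1  1  1
 c  0  1  1  1  1  1  1  1  1  2
 c  0  1  1  1  1  1  1  1  1  2
 c  0  1  1  1  1  1  1  1  1  2
 c  0  1  1  1  1  1  1  1  1  2
 b  0  1  1  1  1  1  1  2  2  2
 b  0  1  1  1  1  1  1  2  2  2
 c  0  1  1  1  1  1  1  2  2  3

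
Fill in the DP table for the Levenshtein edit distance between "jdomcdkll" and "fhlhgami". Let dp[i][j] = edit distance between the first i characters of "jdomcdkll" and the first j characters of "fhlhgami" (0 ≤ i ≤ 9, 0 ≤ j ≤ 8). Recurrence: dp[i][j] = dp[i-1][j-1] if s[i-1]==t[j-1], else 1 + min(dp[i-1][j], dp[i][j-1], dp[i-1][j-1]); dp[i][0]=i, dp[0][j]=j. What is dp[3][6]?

6

   ''  f  h  l  h  g  a  m  i
''  0  1  2  3  4  5  6  7  8
 j  1  1  2  3  4  5  6  7  8
 d  2  2  2  3  4  5  6  7  8
 o  3  3  3  3  4  5  6  7  8
 m  4  4  4  4  4  5  6  6  7
 c  5  5  5  5  5  5  6  7  7
 d  6  6  6  6  6  6  6  7  8
 k  7  7  7  7  7  7  7  7  8
 l  8  8  8  7  8  8  8  8  8
 l  9  9  9  8  8  9  9  9  9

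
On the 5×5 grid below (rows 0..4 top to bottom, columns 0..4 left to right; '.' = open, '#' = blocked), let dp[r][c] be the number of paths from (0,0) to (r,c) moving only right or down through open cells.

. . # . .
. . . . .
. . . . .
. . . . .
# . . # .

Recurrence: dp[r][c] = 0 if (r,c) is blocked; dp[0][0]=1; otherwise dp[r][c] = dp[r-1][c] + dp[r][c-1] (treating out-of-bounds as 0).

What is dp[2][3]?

7

r\c   0   1   2   3   4
  0   1   1   0   0   0
  1   1   2   2   2   2
  2   1   3   5   7   9
  3   1   4   9  16  25
  4   0   4  13   0  25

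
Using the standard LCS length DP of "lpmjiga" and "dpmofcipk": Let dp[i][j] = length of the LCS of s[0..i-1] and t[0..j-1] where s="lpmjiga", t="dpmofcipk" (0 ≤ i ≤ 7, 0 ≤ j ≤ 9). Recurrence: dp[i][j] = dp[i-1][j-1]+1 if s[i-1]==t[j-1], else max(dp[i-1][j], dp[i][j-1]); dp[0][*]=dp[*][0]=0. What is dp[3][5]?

2

   ''  d  p  m  o  f  c  i  p  k
''  0  0  0  0  0  0  0  0  0  0
 l  0  0  0  0  0  0  0  0  0  0
 p  0  0  1  1  1  1  1  1  1  1
 m  0  0  1  2  2  2  2  2  2  2
 j  0  0  1  2  2  2  2  2  2  2
 i  0  0  1  2  2  2  2  3  3  3
 g  0  0  1  2  2  2  2  3  3  3
 a  0  0  1  2  2  2  2  3  3  3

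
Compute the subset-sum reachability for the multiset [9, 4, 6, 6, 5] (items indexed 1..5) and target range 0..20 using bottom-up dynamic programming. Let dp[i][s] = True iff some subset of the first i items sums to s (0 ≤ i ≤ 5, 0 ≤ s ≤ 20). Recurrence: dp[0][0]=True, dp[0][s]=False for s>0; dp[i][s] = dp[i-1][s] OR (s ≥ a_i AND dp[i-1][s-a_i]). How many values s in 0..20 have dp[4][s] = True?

10

i\s   0   1   2   3   4   5   6   7   8   9  10  11  12  13  14  15  16  17  18  19  20
  0   T   F   F   F   F   F   F   F   F   F   F   F   F   F   F   F   F   F   F   F   F
  1   T   F   F   F   F   F   F   F   F   T   F   F   F   F   F   F   F   F   F   F   F
  2   T   F   F   F   T   F   F   F   F   T   F   F   F   T   F   F   F   F   F   F   F
  3   T   F   F   F   T   F   T   F   F   T   T   F   F   T   F   T   F   F   F   T   F
  4   T   F   F   F   T   F   T   F   F   T   T   F   T   T   F   T   T   F   F   T   F
  5   T   F   F   F   T   T   T   F   F   T   T   T   T   T   T   T   T   T   T   T   T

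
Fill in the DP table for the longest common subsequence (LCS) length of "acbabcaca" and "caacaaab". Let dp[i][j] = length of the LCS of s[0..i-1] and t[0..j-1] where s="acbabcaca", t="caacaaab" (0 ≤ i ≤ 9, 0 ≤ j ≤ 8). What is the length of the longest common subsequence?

5

   ''  c  a  a  c  a  a  a  b
''  0  0  0  0  0  0  0  0  0
 a  0  0  1  1  1  1  1  1  1
 c  0  1  1  1  2  2  2  2  2
 b  0  1  1  1  2  2  2  2  3
 a  0  1  2  2  2  3  3  3  3
 b  0  1  2  2  2  3  3  3  4
 c  0  1  2  2  3  3  3  3  4
 a  0  1  2  3  3  4  4  4  4
 c  0  1  2  3  4  4  4  4  4
 a  0  1  2  3  4  5  5  5  5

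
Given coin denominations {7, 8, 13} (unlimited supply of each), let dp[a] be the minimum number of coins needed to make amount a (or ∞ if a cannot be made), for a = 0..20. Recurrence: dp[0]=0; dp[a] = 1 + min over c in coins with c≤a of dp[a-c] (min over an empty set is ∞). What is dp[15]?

2

 a  0  1  2  3  4  5  6  7  8  9 10 11 12 13 14 15 16 17 18 19 20
dp  0  -  -  -  -  -  -  1  1  -  -  -  -  1  2  2  2  -  -  -  2
(- denotes ∞ / unreachable)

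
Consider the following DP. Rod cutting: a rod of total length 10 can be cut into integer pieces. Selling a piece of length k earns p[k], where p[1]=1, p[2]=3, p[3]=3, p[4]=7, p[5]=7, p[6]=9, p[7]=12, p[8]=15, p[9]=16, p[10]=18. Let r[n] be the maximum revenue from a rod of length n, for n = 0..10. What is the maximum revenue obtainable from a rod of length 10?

18

   n    0    1    2    3    4    5    6    7    8    9   10
r[n]    0    1    3    4    7    8   10   12   15   16   18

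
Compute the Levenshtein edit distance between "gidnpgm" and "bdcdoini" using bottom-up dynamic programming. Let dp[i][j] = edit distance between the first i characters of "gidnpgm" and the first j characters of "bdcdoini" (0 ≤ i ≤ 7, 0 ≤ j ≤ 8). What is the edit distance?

   ''  b  d  c  d  o  i  n  i
''  0  1  2  3  4  5  6  7  8
 g  1  1  2  3  4  5  6  7  8
 i  2  2  2  3  4  5  5  6  7
 d  3  3  2  3  3  4  5  6  7
 n  4  4  3  3  4  4  5  5  6
 p  5  5  4  4  4  5  5  6  6
 g  6  6  5  5  5  5  6  6  7
 m  7  7  6  6  6  6  6  7  7

7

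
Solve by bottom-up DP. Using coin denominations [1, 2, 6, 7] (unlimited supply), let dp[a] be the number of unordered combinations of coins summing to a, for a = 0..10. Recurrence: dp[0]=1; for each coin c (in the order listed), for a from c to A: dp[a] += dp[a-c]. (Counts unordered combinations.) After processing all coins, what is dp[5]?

after  coin     0     1     2     3     4     5     6     7     8     9    10
          1     1     1     1     1     1     1     1     1     1     1     1
          2     1     1     2     2     3     3     4     4     5     5     6
          6     1     1     2     2     3     3     5     5     7     7     9
          7     1     1     2     2     3     3     5     6     8     9    11

3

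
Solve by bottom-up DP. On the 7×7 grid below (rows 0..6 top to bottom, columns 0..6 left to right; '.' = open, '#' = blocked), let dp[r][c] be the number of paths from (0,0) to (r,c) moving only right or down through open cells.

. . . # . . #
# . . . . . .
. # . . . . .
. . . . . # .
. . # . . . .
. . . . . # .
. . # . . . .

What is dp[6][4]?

30

r\c   0   1   2   3   4   5   6
  0   1   1   1   0   0   0   0
  1   0   1   2   2   2   2   2
  2   0   0   2   4   6   8  10
  3   0   0   2   6  12   0  10
  4   0   0   0   6  18  18  28
  5   0   0   0   6  24   0  28
  6   0   0   0   6  30  30  58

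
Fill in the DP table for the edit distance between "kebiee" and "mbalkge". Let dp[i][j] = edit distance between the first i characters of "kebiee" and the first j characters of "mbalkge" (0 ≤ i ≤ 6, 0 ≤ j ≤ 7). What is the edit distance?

   ''  m  b  a  l  k  g  e
''  0  1  2  3  4  5  6  7
 k  1  1  2  3  4  4  5  6
 e  2  2  2  3  4  5  5  5
 b  3  3  2  3  4  5  6  6
 i  4  4  3  3  4  5  6  7
 e  5  5  4  4  4  5  6  6
 e  6  6  5  5  5  5  6  6

6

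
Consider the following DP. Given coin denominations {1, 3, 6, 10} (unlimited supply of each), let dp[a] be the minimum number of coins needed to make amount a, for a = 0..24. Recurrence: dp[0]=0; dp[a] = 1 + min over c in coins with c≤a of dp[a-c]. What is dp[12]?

 a  0  1  2  3  4  5  6  7  8  9 10 11 12 13 14 15 16 17 18 19 20 21 22 23 24
dp  0  1  2  1  2  3  1  2  3  2  1  2  2  2  3  3  2  3  3  3  2  3  3  3  4

2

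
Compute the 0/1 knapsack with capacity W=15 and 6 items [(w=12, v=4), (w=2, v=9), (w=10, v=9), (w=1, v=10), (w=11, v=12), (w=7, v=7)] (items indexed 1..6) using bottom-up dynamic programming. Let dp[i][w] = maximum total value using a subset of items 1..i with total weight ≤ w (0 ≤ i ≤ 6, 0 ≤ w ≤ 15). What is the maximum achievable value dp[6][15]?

31

i\w   0   1   2   3   4   5   6   7   8   9  10  11  12  13  14  15
  0   0   0   0   0   0   0   0   0   0   0   0   0   0   0   0   0
  1   0   0   0   0   0   0   0   0   0   0   0   0   4   4   4   4
  2   0   0   9   9   9   9   9   9   9   9   9   9   9   9  13  13
  3   0   0   9   9   9   9   9   9   9   9   9   9  18  18  18  18
  4   0  10  10  19  19  19  19  19  19  19  19  19  19  28  28  28
  5   0  10  10  19  19  19  19  19  19  19  19  19  22  28  31  31
  6   0  10  10  19  19  19  19  19  19  19  26  26  26  28  31  31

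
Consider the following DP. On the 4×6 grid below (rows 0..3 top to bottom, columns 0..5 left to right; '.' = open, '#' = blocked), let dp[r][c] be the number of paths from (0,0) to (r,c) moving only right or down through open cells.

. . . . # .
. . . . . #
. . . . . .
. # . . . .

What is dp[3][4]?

r\c   0   1   2   3   4   5
  0   1   1   1   1   0   0
  1   1   2   3   4   4   0
  2   1   3   6  10  14  14
  3   1   0   6  16  30  44

30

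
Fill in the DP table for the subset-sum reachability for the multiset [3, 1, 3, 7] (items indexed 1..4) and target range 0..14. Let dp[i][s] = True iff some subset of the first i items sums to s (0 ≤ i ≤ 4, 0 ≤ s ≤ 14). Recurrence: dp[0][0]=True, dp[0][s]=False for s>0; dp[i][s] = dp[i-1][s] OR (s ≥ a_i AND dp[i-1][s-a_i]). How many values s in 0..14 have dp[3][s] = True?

i\s   0   1   2   3   4   5   6   7   8   9  10  11  12  13  14
  0   T   F   F   F   F   F   F   F   F   F   F   F   F   F   F
  1   T   F   F   T   F   F   F   F   F   F   F   F   F   F   F
  2   T   T   F   T   T   F   F   F   F   F   F   F   F   F   F
  3   T   T   F   T   T   F   T   T   F   F   F   F   F   F   F
  4   T   T   F   T   T   F   T   T   T   F   T   T   F   T   T

6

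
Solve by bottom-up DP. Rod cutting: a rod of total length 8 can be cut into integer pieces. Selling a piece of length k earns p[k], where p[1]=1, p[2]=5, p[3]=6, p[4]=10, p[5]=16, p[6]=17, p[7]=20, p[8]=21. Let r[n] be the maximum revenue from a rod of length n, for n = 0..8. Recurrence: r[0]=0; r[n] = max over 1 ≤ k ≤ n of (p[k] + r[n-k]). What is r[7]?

   n    0    1    2    3    4    5    6    7    8
r[n]    0    1    5    6   10   16   17   21   22

21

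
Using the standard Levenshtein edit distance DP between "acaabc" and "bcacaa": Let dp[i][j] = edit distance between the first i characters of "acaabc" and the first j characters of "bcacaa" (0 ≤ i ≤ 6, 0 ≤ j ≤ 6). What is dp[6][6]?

4

   ''  b  c  a  c  a  a
''  0  1  2  3  4  5  6
 a  1  1  2  2  3  4  5
 c  2  2  1  2  2  3  4
 a  3  3  2  1  2  2  3
 a  4  4  3  2  2  2  2
 b  5  4  4  3  3  3  3
 c  6  5  4  4  3  4  4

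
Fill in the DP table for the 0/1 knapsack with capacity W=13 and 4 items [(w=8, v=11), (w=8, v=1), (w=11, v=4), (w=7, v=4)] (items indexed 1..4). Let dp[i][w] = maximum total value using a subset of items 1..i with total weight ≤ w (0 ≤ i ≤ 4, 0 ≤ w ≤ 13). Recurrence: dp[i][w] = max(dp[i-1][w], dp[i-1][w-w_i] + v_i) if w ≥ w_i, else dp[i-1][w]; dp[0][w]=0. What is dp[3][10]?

i\w   0   1   2   3   4   5   6   7   8   9  10  11  12  13
  0   0   0   0   0   0   0   0   0   0   0   0   0   0   0
  1   0   0   0   0   0   0   0   0  11  11  11  11  11  11
  2   0   0   0   0   0   0   0   0  11  11  11  11  11  11
  3   0   0   0   0   0   0   0   0  11  11  11  11  11  11
  4   0   0   0   0   0   0   0   4  11  11  11  11  11  11

11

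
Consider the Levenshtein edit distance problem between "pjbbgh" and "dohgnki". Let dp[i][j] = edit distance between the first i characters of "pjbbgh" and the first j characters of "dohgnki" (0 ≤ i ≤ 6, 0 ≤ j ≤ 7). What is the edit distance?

   ''  d  o  h  g  n  k  i
''  0  1  2  3  4  5  6  7
 p  1  1  2  3  4  5  6  7
 j  2  2  2  3  4  5  6  7
 b  3  3  3  3  4  5  6  7
 b  4  4  4  4  4  5  6  7
 g  5  5  5  5  4  5  6  7
 h  6  6  6  5  5  5  6  7

7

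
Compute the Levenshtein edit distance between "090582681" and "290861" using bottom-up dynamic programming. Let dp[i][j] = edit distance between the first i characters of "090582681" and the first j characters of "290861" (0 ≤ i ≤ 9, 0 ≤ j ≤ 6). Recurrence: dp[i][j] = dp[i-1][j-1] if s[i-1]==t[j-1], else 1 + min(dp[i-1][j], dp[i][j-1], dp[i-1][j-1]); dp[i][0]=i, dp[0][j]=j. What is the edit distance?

4

   ''  2  9  0  8  6  1
''  0  1  2  3  4  5  6
 0  1  1  2  2  3  4  5
 9  2  2  1  2  3  4  5
 0  3  3  2  1  2  3  4
 5  4  4  3  2  2  3  4
 8  5  5  4  3  2  3  4
 2  6  5  5  4  3  3  4
 6  7  6  6  5  4  3  4
 8  8  7  7  6  5  4  4
 1  9  8  8  7  6  5  4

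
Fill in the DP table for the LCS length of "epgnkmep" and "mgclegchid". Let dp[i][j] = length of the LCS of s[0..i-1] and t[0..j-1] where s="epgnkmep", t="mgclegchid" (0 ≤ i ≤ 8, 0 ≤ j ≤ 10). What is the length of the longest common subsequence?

   ''  m  g  c  l  e  g  c  h  i  d
''  0  0  0  0  0  0  0  0  0  0  0
 e  0  0  0  0  0  1  1  1  1  1  1
 p  0  0  0  0  0  1  1  1  1  1  1
 g  0  0  1  1  1  1  2  2  2  2  2
 n  0  0  1  1  1  1  2  2  2  2  2
 k  0  0  1  1  1  1  2  2  2  2  2
 m  0  1  1  1  1  1  2  2  2  2  2
 e  0  1  1  1  1  2  2  2  2  2  2
 p  0  1  1  1  1  2  2  2  2  2  2

2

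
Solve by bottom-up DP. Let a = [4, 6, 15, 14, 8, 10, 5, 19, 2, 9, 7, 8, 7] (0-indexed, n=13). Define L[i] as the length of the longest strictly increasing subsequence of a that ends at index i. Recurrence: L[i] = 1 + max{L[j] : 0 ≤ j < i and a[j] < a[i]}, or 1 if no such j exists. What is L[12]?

   i    0    1    2    3    4    5    6    7    8    9   10   11   12
a[i]    4    6   15   14    8   10    5   19    2    9    7    8    7
L[i]    1    2    3    3    3    4    2    5    1    4    3    4    3

3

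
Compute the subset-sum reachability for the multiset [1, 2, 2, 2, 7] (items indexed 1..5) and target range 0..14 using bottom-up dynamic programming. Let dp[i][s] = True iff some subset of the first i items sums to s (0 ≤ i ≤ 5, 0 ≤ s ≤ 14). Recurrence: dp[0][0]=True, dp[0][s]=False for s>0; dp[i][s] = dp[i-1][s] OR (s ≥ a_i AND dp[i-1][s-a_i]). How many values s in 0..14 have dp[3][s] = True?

i\s   0   1   2   3   4   5   6   7   8   9  10  11  12  13  14
  0   T   F   F   F   F   F   F   F   F   F   F   F   F   F   F
  1   T   T   F   F   F   F   F   F   F   F   F   F   F   F   F
  2   T   T   T   T   F   F   F   F   F   F   F   F   F   F   F
  3   T   T   T   T   T   T   F   F   F   F   F   F   F   F   F
  4   T   T   T   T   T   T   T   T   F   F   F   F   F   F   F
  5   T   T   T   T   T   T   T   T   T   T   T   T   T   T   T

6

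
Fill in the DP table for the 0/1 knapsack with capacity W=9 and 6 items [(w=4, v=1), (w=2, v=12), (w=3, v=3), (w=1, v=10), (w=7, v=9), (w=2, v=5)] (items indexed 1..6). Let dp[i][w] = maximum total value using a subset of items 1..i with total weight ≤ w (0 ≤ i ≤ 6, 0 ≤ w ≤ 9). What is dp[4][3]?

22

i\w   0   1   2   3   4   5   6   7   8   9
  0   0   0   0   0   0   0   0   0   0   0
  1   0   0   0   0   1   1   1   1   1   1
  2   0   0  12  12  12  12  13  13  13  13
  3   0   0  12  12  12  15  15  15  15  16
  4   0  10  12  22  22  22  25  25  25  25
  5   0  10  12  22  22  22  25  25  25  25
  6   0  10  12  22  22  27  27  27  30  30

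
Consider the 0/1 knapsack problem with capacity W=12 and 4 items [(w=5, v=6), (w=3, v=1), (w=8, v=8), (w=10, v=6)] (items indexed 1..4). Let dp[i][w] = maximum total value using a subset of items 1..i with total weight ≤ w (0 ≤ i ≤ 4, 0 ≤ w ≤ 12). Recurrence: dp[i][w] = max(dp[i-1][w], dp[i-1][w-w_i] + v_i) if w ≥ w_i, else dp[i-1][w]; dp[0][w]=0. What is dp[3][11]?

9

i\w   0   1   2   3   4   5   6   7   8   9  10  11  12
  0   0   0   0   0   0   0   0   0   0   0   0   0   0
  1   0   0   0   0   0   6   6   6   6   6   6   6   6
  2   0   0   0   1   1   6   6   6   7   7   7   7   7
  3   0   0   0   1   1   6   6   6   8   8   8   9   9
  4   0   0   0   1   1   6   6   6   8   8   8   9   9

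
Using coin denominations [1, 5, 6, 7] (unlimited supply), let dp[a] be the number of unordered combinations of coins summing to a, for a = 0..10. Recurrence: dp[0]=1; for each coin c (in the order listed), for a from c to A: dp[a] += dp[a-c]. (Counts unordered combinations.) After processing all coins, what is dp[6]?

3

after  coin     0     1     2     3     4     5     6     7     8     9    10
          1     1     1     1     1     1     1     1     1     1     1     1
          5     1     1     1     1     1     2     2     2     2     2     3
          6     1     1     1     1     1     2     3     3     3     3     4
          7     1     1     1     1     1     2     3     4     4     4     5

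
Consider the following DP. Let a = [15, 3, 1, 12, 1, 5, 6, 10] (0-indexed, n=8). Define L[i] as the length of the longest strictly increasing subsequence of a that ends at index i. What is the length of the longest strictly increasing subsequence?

   i    0    1    2    3    4    5    6    7
a[i]   15    3    1   12    1    5    6   10
L[i]    1    1    1    2    1    2    3    4

4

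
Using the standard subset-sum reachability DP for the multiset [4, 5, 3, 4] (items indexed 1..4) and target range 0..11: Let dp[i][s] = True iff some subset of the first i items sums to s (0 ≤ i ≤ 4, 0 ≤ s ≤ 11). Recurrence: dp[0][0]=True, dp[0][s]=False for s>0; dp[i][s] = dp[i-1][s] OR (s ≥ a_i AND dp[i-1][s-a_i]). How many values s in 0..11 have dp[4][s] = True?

i\s   0   1   2   3   4   5   6   7   8   9  10  11
  0   T   F   F   F   F   F   F   F   F   F   F   F
  1   T   F   F   F   T   F   F   F   F   F   F   F
  2   T   F   F   F   T   T   F   F   F   T   F   F
  3   T   F   F   T   T   T   F   T   T   T   F   F
  4   T   F   F   T   T   T   F   T   T   T   F   T

8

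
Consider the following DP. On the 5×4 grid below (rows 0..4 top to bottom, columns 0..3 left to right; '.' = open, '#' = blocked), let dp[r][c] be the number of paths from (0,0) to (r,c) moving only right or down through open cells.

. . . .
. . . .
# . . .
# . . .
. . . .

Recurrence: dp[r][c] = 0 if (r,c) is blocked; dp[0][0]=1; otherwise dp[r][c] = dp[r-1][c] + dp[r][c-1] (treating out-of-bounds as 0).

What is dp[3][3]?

16

r\c   0   1   2   3
  0   1   1   1   1
  1   1   2   3   4
  2   0   2   5   9
  3   0   2   7  16
  4   0   2   9  25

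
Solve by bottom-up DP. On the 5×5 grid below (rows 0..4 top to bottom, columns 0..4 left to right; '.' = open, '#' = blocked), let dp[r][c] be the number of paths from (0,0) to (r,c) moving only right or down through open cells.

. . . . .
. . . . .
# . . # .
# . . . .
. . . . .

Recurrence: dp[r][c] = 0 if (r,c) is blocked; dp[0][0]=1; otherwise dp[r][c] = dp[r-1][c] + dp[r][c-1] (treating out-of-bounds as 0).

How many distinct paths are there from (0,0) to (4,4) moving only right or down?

r\c   0   1   2   3   4
  0   1   1   1   1   1
  1   1   2   3   4   5
  2   0   2   5   0   5
  3   0   2   7   7  12
  4   0   2   9  16  28

28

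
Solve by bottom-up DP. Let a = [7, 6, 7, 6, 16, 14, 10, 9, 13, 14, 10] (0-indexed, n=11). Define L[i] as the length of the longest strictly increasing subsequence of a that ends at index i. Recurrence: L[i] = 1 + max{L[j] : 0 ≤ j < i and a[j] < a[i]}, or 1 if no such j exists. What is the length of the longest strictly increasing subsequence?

5

   i    0    1    2    3    4    5    6    7    8    9   10
a[i]    7    6    7    6   16   14   10    9   13   14   10
L[i]    1    1    2    1    3    3    3    3    4    5    4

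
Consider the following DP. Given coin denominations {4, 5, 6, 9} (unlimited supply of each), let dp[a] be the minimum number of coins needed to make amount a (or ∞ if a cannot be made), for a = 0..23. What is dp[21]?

3

 a  0  1  2  3  4  5  6  7  8  9 10 11 12 13 14 15 16 17 18 19 20 21 22 23
dp  0  -  -  -  1  1  1  -  2  1  2  2  2  2  2  2  3  3  2  3  3  3  3  3
(- denotes ∞ / unreachable)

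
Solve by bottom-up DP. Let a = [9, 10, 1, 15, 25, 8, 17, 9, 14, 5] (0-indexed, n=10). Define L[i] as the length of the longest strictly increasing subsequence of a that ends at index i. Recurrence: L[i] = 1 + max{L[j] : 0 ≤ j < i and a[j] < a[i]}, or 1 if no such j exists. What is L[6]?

4

   i    0    1    2    3    4    5    6    7    8    9
a[i]    9   10    1   15   25    8   17    9   14    5
L[i]    1    2    1    3    4    2    4    3    4    2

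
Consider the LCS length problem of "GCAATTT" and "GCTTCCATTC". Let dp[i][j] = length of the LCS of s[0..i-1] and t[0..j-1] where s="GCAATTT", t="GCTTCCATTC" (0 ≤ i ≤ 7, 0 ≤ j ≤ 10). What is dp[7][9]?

5

   ''  G  C  T  T  C  C  A  T  T  C
''  0  0  0  0  0  0  0  0  0  0  0
 G  0  1  1  1  1  1  1  1  1  1  1
 C  0  1  2  2  2  2  2  2  2  2  2
 A  0  1  2  2  2  2  2  3  3  3  3
 A  0  1  2  2  2  2  2  3  3  3  3
 T  0  1  2  3  3  3  3  3  4  4  4
 T  0  1  2  3  4  4  4  4  4  5  5
 T  0  1  2  3  4  4  4  4  5  5  5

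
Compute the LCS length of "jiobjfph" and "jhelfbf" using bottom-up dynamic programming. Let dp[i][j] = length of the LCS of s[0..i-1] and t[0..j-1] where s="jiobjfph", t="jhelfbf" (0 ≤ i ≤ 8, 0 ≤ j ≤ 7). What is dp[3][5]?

   ''  j  h  e  l  f  b  f
''  0  0  0  0  0  0  0  0
 j  0  1  1  1  1  1  1  1
 i  0  1  1  1  1  1  1  1
 o  0  1  1  1  1  1  1  1
 b  0  1  1  1  1  1  2  2
 j  0  1  1  1  1  1  2  2
 f  0  1  1  1  1  2  2  3
 p  0  1  1  1  1  2  2  3
 h  0  1  2  2  2  2  2  3

1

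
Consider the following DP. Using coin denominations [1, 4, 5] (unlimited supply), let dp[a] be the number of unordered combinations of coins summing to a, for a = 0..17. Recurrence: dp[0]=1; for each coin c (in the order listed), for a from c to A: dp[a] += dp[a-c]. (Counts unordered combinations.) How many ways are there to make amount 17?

12

after  coin     0     1     2     3     4     5     6     7     8     9    10    11    12    13    14    15    16    17
          1     1     1     1     1     1     1     1     1     1     1     1     1     1     1     1     1     1     1
          4     1     1     1     1     2     2     2     2     3     3     3     3     4     4     4     4     5     5
          5     1     1     1     1     2     3     3     3     4     5     6     6     7     8     9    10    11    12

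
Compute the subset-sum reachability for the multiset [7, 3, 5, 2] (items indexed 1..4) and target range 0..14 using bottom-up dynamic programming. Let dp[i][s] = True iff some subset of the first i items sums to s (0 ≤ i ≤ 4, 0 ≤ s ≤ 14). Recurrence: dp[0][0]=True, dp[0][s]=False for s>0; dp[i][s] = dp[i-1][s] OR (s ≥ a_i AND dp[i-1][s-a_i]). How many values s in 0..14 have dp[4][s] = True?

i\s   0   1   2   3   4   5   6   7   8   9  10  11  12  13  14
  0   T   F   F   F   F   F   F   F   F   F   F   F   F   F   F
  1   T   F   F   F   F   F   F   T   F   F   F   F   F   F   F
  2   T   F   F   T   F   F   F   T   F   F   T   F   F   F   F
  3   T   F   F   T   F   T   F   T   T   F   T   F   T   F   F
  4   T   F   T   T   F   T   F   T   T   T   T   F   T   F   T

10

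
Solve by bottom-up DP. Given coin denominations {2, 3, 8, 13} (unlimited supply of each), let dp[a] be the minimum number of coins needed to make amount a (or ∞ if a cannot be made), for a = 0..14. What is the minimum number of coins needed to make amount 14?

3

 a  0  1  2  3  4  5  6  7  8  9 10 11 12 13 14
dp  0  -  1  1  2  2  2  3  1  3  2  2  3  1  3
(- denotes ∞ / unreachable)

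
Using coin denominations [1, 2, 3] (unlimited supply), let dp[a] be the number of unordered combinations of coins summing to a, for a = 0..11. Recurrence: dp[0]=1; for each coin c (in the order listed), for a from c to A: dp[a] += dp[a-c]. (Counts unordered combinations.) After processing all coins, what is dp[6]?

after  coin     0     1     2     3     4     5     6     7     8     9    10    11
          1     1     1     1     1     1     1     1     1     1     1     1     1
          2     1     1     2     2     3     3     4     4     5     5     6     6
          3     1     1     2     3     4     5     7     8    10    12    14    16

7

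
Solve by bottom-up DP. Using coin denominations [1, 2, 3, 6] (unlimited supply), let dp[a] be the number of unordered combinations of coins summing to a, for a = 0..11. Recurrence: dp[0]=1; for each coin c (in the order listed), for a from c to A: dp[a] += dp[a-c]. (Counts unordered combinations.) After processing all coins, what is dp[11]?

after  coin     0     1     2     3     4     5     6     7     8     9    10    11
          1     1     1     1     1     1     1     1     1     1     1     1     1
          2     1     1     2     2     3     3     4     4     5     5     6     6
          3     1     1     2     3     4     5     7     8    10    12    14    16
          6     1     1     2     3     4     5     8     9    12    15    18    21

21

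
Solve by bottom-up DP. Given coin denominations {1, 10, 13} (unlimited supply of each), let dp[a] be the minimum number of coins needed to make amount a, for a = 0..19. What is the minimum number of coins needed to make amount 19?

 a  0  1  2  3  4  5  6  7  8  9 10 11 12 13 14 15 16 17 18 19
dp  0  1  2  3  4  5  6  7  8  9  1  2  3  1  2  3  4  5  6  7

7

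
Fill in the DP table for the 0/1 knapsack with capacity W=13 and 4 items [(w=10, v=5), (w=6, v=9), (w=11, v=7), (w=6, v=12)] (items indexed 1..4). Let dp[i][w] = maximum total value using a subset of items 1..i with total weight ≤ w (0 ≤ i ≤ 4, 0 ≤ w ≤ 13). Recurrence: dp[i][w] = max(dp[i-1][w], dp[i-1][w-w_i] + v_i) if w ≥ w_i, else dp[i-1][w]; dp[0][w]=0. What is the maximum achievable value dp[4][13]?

21

i\w   0   1   2   3   4   5   6   7   8   9  10  11  12  13
  0   0   0   0   0   0   0   0   0   0   0   0   0   0   0
  1   0   0   0   0   0   0   0   0   0   0   5   5   5   5
  2   0   0   0   0   0   0   9   9   9   9   9   9   9   9
  3   0   0   0   0   0   0   9   9   9   9   9   9   9   9
  4   0   0   0   0   0   0  12  12  12  12  12  12  21  21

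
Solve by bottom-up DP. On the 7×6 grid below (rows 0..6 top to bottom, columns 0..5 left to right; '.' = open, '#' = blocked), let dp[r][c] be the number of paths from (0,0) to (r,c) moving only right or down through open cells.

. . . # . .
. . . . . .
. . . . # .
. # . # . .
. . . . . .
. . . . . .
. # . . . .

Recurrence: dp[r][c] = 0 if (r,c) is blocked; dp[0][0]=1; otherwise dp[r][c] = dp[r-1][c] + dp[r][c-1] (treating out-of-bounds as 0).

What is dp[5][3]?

16

r\c   0   1   2   3   4   5
  0   1   1   1   0   0   0
  1   1   2   3   3   3   3
  2   1   3   6   9   0   3
  3   1   0   6   0   0   3
  4   1   1   7   7   7  10
  5   1   2   9  16  23  33
  6   1   0   9  25  48  81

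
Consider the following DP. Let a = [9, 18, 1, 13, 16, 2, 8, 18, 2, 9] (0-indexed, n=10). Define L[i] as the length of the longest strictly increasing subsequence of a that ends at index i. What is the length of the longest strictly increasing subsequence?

   i    0    1    2    3    4    5    6    7    8    9
a[i]    9   18    1   13   16    2    8   18    2    9
L[i]    1    2    1    2    3    2    3    4    2    4

4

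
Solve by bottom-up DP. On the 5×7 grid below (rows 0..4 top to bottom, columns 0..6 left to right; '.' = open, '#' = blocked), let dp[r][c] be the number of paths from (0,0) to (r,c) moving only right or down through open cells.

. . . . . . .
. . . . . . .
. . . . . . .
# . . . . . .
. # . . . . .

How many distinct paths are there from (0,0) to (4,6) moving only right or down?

200

r\c   0   1   2   3   4   5   6
  0   1   1   1   1   1   1   1
  1   1   2   3   4   5   6   7
  2   1   3   6  10  15  21  28
  3   0   3   9  19  34  55  83
  4   0   0   9  28  62 117 200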